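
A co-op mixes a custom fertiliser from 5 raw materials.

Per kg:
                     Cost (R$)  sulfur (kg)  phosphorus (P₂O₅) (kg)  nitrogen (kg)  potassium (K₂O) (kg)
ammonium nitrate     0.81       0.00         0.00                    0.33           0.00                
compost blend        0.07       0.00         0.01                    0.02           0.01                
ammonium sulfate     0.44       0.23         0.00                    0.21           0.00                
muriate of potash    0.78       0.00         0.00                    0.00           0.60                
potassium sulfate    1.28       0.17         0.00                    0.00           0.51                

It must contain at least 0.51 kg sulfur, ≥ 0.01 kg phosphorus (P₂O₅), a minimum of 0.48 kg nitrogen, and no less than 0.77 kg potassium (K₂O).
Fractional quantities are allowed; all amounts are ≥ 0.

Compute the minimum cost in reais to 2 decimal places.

R$2.03

Set it up as a linear program. Let x1 = kg of ammonium nitrate, x2 = kg of compost blend, x3 = kg of ammonium sulfate, x4 = kg of muriate of potash, x5 = kg of potassium sulfate.
min 0.81x1 + 0.07x2 + 0.44x3 + 0.78x4 + 1.28x5 subject to:
  0.23x3 + 0.17x5 ≥ 0.51   (sulfur)
  0.01x2 ≥ 0.01   (phosphorus (P₂O₅))
  0.33x1 + 0.02x2 + 0.21x3 ≥ 0.48   (nitrogen)
  0.01x2 + 0.6x4 + 0.51x5 ≥ 0.77   (potassium (K₂O))
  x1, x2, x3, x4, x5 ≥ 0.
The minimum-cost mix takes nothing from ammonium nitrate, potassium sulfate — only compost blend, ammonium sulfate, muriate of potash. There the sulfur, phosphorus (P₂O₅), potassium (K₂O) constraints are tight.
That vertex is x2 = 1, x3 = 2.217, x4 = 1.267.
Cost = 0.07·1 + 0.44·2.217 + 0.78·1.267 = 2.0337.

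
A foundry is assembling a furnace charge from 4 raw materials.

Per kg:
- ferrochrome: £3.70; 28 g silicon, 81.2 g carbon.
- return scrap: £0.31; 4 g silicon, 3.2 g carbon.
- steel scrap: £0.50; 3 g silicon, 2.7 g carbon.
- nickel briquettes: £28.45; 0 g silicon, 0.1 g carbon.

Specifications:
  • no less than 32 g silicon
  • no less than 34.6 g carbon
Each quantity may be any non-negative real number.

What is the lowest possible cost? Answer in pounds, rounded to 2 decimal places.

Let x1 = kg of ferrochrome, x2 = kg of return scrap, x3 = kg of steel scrap, x4 = kg of nickel briquettes.
Minimise 3.7x1 + 0.31x2 + 0.5x3 + 28.45x4 with:
  28x1 + 4x2 + 3x3 ≥ 32   (silicon)
  81.2x1 + 3.2x2 + 2.7x3 + 0.1x4 ≥ 34.6   (carbon)
  x1, x2, x3, x4 ≥ 0.
The cheapest feasible vertex uses only ferrochrome, return scrap; steel scrap, nickel briquettes are not used. There the silicon and carbon constraints are tight.
So ferrochrome = 0.1531 kg, return scrap = 6.929 kg.
Cost = 3.7·0.1531 + 0.31·6.929 = 2.7145.

£2.71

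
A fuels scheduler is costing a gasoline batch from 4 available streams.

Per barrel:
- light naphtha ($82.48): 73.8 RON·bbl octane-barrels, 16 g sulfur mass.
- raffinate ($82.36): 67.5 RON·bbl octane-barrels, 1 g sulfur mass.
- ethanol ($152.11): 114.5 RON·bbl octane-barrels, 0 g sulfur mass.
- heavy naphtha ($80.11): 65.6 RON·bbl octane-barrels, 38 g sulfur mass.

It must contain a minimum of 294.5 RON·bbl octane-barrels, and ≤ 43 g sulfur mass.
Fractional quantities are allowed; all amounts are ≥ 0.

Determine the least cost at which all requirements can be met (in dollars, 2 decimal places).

Treat it as an LP. Let x1 = barrels of light naphtha, x2 = barrels of raffinate, x3 = barrels of ethanol, x4 = barrels of heavy naphtha.
min 82.48x1 + 82.36x2 + 152.11x3 + 80.11x4 with:
  73.8x1 + 67.5x2 + 114.5x3 + 65.6x4 ≥ 294.5   (octane-barrels)
  16x1 + 1x2 + 38x4 ≤ 43   (sulfur mass)
  x1, x2, x3, x4 ≥ 0.
The minimum-cost mix takes nothing from ethanol, heavy naphtha — only light naphtha, raffinate. The octane-barrels and sulfur mass requirements are met with equality.
Solving gives x1 = 2.592, x2 = 1.529.
Total cost: 82.48·2.592 + 82.36·1.529 = 339.7166.

$339.72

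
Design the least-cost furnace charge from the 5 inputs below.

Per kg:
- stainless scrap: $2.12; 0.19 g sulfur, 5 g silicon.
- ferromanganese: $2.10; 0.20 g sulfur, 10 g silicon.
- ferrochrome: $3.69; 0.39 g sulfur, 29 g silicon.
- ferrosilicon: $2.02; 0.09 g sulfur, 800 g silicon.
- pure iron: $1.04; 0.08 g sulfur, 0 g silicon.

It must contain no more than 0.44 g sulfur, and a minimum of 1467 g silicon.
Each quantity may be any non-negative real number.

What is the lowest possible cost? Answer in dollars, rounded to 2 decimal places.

Let x1 = kg of stainless scrap, x2 = kg of ferromanganese, x3 = kg of ferrochrome, x4 = kg of ferrosilicon, x5 = kg of pure iron.
Minimize 2.12x1 + 2.1x2 + 3.69x3 + 2.02x4 + 1.04x5 subject to:
  0.19x1 + 0.2x2 + 0.39x3 + 0.09x4 + 0.08x5 ≤ 0.44   (sulfur)
  5x1 + 10x2 + 29x3 + 800x4 ≥ 1467   (silicon)
  x1, x2, x3, x4, x5 ≥ 0.
The optimal basis is {ferrosilicon}; stainless scrap, ferromanganese, ferrochrome, pure iron drop out. There the silicon constraint is tight.
So ferrosilicon = 1.834 kg.
Cost = 2.02·1.834 = 3.7047.

$3.70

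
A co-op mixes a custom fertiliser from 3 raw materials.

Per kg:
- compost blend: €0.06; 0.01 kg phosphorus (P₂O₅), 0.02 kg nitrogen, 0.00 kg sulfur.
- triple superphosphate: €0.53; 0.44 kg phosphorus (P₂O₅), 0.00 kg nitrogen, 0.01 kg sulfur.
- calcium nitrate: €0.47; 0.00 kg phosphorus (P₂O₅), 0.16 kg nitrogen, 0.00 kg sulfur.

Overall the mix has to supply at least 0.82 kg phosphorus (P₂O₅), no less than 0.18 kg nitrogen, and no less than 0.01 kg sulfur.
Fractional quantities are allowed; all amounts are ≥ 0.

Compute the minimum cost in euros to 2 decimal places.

€1.42

This is a linear program. Let x1 = kg of compost blend, x2 = kg of triple superphosphate, x3 = kg of calcium nitrate.
Minimise 0.06x1 + 0.53x2 + 0.47x3 subject to:
  0.01x1 + 0.44x2 ≥ 0.82   (phosphorus (P₂O₅))
  0.02x1 + 0.16x3 ≥ 0.18   (nitrogen)
  0.01x2 ≥ 0.01   (sulfur)
  x1, x2, x3 ≥ 0.
The minimum-cost mix takes nothing from calcium nitrate — only compost blend, triple superphosphate. There the phosphorus (P₂O₅) and nitrogen constraints are tight.
That vertex is x1 = 9, x2 = 1.659.
Hence cost = 0.06·9 + 0.53·1.659 = €1.4193.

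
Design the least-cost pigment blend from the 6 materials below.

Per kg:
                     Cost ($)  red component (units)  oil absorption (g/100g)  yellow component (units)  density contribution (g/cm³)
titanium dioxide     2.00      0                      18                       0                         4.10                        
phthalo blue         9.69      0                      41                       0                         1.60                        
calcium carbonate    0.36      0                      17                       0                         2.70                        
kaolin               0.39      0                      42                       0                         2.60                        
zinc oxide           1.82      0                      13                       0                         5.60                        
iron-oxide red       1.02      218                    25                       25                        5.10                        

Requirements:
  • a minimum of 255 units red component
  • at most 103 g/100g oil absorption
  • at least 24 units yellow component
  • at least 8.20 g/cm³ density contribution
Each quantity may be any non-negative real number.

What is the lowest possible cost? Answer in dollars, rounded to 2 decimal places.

$1.49

Let x1 = kg of titanium dioxide, x2 = kg of phthalo blue, x3 = kg of calcium carbonate, x4 = kg of kaolin, x5 = kg of zinc oxide, x6 = kg of iron-oxide red.
Minimize 2x1 + 9.69x2 + 0.36x3 + 0.39x4 + 1.82x5 + 1.02x6 subject to:
  218x6 ≥ 255   (red component)
  18x1 + 41x2 + 17x3 + 42x4 + 13x5 + 25x6 ≤ 103   (oil absorption)
  25x6 ≥ 24   (yellow component)
  4.1x1 + 1.6x2 + 2.7x3 + 2.6x4 + 5.6x5 + 5.1x6 ≥ 8.2   (density contribution)
  x1, x2, x3, x4, x5, x6 ≥ 0.
At the optimum only calcium carbonate, iron-oxide red are positive (titanium dioxide, phthalo blue, kaolin, zinc oxide = 0). There the red component and density contribution constraints are tight.
Optimal quantities: calcium carbonate = 0.8276 kg, iron-oxide red = 1.17 kg.
Cost = 0.36·0.8276 + 1.02·1.17 = 1.4913.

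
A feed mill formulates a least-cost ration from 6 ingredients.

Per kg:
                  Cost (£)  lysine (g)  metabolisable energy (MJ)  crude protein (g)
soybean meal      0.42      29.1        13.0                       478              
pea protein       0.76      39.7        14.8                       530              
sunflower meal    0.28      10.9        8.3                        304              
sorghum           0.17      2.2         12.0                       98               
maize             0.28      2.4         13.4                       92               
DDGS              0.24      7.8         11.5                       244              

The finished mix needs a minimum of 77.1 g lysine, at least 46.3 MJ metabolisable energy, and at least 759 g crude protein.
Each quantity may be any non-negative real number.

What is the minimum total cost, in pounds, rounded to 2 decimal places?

This is a linear program. Let x1 = kg of soybean meal, x2 = kg of pea protein, x3 = kg of sunflower meal, x4 = kg of sorghum, x5 = kg of maize, x6 = kg of DDGS.
min 0.42x1 + 0.76x2 + 0.28x3 + 0.17x4 + 0.28x5 + 0.24x6 with:
  29.1x1 + 39.7x2 + 10.9x3 + 2.2x4 + 2.4x5 + 7.8x6 ≥ 77.1   (lysine)
  13x1 + 14.8x2 + 8.3x3 + 12x4 + 13.4x5 + 11.5x6 ≥ 46.3   (metabolisable energy)
  478x1 + 530x2 + 304x3 + 98x4 + 92x5 + 244x6 ≥ 759   (crude protein)
  x1, x2, x3, x4, x5, x6 ≥ 0.
At the optimum only soybean meal, sorghum are positive (pea protein, sunflower meal, maize, DDGS = 0). There the lysine and metabolisable energy constraints are tight.
Solving gives x1 = 2.568, x4 = 1.076.
Total cost: 0.42·2.568 + 0.17·1.076 = 1.2615.

£1.26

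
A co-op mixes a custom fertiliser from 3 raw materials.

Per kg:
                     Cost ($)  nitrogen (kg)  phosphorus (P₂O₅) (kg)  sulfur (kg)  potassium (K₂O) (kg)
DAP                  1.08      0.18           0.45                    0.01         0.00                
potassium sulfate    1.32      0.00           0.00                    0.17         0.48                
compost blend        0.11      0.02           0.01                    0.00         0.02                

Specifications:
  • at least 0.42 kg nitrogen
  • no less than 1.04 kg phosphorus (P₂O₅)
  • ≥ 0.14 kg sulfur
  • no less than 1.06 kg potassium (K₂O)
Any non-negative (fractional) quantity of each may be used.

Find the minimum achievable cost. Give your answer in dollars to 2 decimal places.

$5.42

Treat it as an LP. Let x1 = kg of DAP, x2 = kg of potassium sulfate, x3 = kg of compost blend.
Minimize 1.08x1 + 1.32x2 + 0.11x3 subject to:
  0.18x1 + 0.02x3 ≥ 0.42   (nitrogen)
  0.45x1 + 0.01x3 ≥ 1.04   (phosphorus (P₂O₅))
  0.01x1 + 0.17x2 ≥ 0.14   (sulfur)
  0.48x2 + 0.02x3 ≥ 1.06   (potassium (K₂O))
  x1, x2, x3 ≥ 0.
All 3 inputs are positive at the optimum. There the nitrogen, phosphorus (P₂O₅), potassium (K₂O) constraints are tight.
Solving gives x1 = 2.306, x2 = 2.198, x3 = 0.25.
Hence cost = 1.08·2.306 + 1.32·2.198 + 0.11·0.25 = $5.4193.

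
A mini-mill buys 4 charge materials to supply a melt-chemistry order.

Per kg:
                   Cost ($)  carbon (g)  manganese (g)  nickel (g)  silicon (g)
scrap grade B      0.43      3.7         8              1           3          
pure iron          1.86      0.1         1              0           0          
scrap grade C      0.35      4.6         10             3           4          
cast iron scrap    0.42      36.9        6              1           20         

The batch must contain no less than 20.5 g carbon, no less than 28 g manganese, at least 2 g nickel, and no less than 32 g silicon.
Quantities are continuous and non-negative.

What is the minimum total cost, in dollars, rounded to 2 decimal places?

$1.23

Let x1 = kg of scrap grade B, x2 = kg of pure iron, x3 = kg of scrap grade C, x4 = kg of cast iron scrap.
Minimize 0.43x1 + 1.86x2 + 0.35x3 + 0.42x4 s.t.:
  3.7x1 + 0.1x2 + 4.6x3 + 36.9x4 ≥ 20.5   (carbon)
  8x1 + 1x2 + 10x3 + 6x4 ≥ 28   (manganese)
  1x1 + 3x3 + 1x4 ≥ 2   (nickel)
  3x1 + 4x3 + 20x4 ≥ 32   (silicon)
  x1, x2, x3, x4 ≥ 0.
The minimum-cost mix takes nothing from scrap grade B, pure iron — only scrap grade C, cast iron scrap. There the manganese and silicon constraints are tight.
Solving gives x3 = 2.091, x4 = 1.182.
Cost = 0.35·2.091 + 0.42·1.182 = 1.2283.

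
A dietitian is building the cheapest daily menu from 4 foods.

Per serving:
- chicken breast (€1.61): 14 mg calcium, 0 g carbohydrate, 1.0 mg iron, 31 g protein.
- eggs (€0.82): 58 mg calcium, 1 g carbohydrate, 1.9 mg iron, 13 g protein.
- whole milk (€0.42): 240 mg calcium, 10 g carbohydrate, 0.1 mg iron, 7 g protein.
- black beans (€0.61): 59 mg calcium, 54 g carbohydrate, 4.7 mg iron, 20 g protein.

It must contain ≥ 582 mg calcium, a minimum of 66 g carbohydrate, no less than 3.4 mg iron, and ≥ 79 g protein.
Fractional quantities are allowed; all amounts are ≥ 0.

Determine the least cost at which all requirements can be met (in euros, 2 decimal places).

€2.74

Set it up as a linear program. Let x1 = servings of chicken breast, x2 = servings of eggs, x3 = servings of whole milk, x4 = servings of black beans.
Minimize 1.61x1 + 0.82x2 + 0.42x3 + 0.61x4 subject to:
  14x1 + 58x2 + 240x3 + 59x4 ≥ 582   (calcium)
  1x2 + 10x3 + 54x4 ≥ 66   (carbohydrate)
  1x1 + 1.9x2 + 0.1x3 + 4.7x4 ≥ 3.4   (iron)
  31x1 + 13x2 + 7x3 + 20x4 ≥ 79   (protein)
  x1, x2, x3, x4 ≥ 0.
At the optimum only whole milk, black beans are positive (chicken breast, eggs = 0). The calcium and protein requirements are met with equality.
So whole milk = 1.591 servings, black beans = 3.393 servings.
Hence cost = 0.42·1.591 + 0.61·3.393 = €2.7380.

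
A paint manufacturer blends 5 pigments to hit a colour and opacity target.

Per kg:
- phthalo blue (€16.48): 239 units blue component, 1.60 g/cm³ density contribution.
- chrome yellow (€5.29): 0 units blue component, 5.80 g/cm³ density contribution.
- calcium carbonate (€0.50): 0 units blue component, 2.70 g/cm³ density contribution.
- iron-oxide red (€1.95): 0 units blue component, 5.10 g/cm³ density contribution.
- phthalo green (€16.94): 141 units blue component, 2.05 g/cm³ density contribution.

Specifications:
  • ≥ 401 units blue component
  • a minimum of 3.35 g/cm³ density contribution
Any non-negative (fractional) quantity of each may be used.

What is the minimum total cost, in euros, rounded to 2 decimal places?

Treat it as an LP. Let x1 = kg of phthalo blue, x2 = kg of chrome yellow, x3 = kg of calcium carbonate, x4 = kg of iron-oxide red, x5 = kg of phthalo green.
Minimise 16.48x1 + 5.29x2 + 0.5x3 + 1.95x4 + 16.94x5 with:
  239x1 + 141x5 ≥ 401   (blue component)
  1.6x1 + 5.8x2 + 2.7x3 + 5.1x4 + 2.05x5 ≥ 3.35   (density contribution)
  x1, x2, x3, x4, x5 ≥ 0.
The cheapest feasible vertex uses only phthalo blue, calcium carbonate; chrome yellow, iron-oxide red, phthalo green are not used. The blue component and density contribution requirements are met with equality.
Optimal quantities: phthalo blue = 1.6778 kg, calcium carbonate = 0.24647 kg.
Cost = 16.48·1.6778 + 0.5·0.24647 = 27.7734.

€27.77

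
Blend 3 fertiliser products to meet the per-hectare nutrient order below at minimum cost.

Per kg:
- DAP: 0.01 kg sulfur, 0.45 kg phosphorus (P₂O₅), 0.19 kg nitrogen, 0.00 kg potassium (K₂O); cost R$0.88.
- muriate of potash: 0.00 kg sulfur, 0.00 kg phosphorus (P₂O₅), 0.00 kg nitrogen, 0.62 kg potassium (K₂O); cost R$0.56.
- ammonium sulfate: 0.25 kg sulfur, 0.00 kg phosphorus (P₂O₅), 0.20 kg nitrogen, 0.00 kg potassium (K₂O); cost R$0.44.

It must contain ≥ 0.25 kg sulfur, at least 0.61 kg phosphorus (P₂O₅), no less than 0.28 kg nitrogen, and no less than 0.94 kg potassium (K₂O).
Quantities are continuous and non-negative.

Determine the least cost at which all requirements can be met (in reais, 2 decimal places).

R$2.46

Let x1 = kg of DAP, x2 = kg of muriate of potash, x3 = kg of ammonium sulfate.
Minimize 0.88x1 + 0.56x2 + 0.44x3 subject to:
  0.01x1 + 0.25x3 ≥ 0.25   (sulfur)
  0.45x1 ≥ 0.61   (phosphorus (P₂O₅))
  0.19x1 + 0.2x3 ≥ 0.28   (nitrogen)
  0.62x2 ≥ 0.94   (potassium (K₂O))
  x1, x2, x3 ≥ 0.
The optimal mix uses every input. The sulfur, phosphorus (P₂O₅), potassium (K₂O) requirements are met with equality.
Optimal quantities: DAP = 1.356 kg, muriate of potash = 1.516 kg, ammonium sulfate = 0.9458 kg.
Total cost: 0.88·1.356 + 0.56·1.516 + 0.44·0.9458 = 2.4584.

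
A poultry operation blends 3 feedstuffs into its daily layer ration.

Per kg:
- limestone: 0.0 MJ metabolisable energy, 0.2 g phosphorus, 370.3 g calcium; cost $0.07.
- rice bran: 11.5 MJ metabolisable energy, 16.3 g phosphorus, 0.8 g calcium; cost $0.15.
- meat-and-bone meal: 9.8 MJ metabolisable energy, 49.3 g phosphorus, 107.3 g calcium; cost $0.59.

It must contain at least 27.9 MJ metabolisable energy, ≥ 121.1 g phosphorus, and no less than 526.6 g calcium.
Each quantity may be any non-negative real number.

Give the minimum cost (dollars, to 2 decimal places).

This is a linear program. Let x1 = kg of limestone, x2 = kg of rice bran, x3 = kg of meat-and-bone meal.
Minimise 0.07x1 + 0.15x2 + 0.59x3 with:
  11.5x2 + 9.8x3 ≥ 27.9   (metabolisable energy)
  0.2x1 + 16.3x2 + 49.3x3 ≥ 121.1   (phosphorus)
  370.3x1 + 0.8x2 + 107.3x3 ≥ 526.6   (calcium)
  x1, x2, x3 ≥ 0.
At the optimum only limestone, rice bran are positive (meat-and-bone meal = 0). There the phosphorus and calcium constraints are tight.
So limestone = 1.406 kg, rice bran = 7.412 kg.
Cost = 0.07·1.406 + 0.15·7.412 = 1.2102.

$1.21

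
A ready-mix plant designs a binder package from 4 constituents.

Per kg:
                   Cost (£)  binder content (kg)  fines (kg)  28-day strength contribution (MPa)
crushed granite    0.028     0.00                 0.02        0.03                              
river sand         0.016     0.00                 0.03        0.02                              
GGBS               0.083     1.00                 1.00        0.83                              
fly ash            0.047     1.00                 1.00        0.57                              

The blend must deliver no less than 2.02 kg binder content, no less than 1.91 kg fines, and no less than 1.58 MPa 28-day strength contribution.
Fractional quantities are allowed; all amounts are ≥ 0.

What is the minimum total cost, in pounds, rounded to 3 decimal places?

Let x1 = kg of crushed granite, x2 = kg of river sand, x3 = kg of GGBS, x4 = kg of fly ash.
Minimise 0.028x1 + 0.016x2 + 0.083x3 + 0.047x4 subject to:
  1x3 + 1x4 ≥ 2.02   (binder content)
  0.02x1 + 0.03x2 + 1x3 + 1x4 ≥ 1.91   (fines)
  0.03x1 + 0.02x2 + 0.83x3 + 0.57x4 ≥ 1.58   (28-day strength contribution)
  x1, x2, x3, x4 ≥ 0.
The minimum-cost mix takes nothing from crushed granite, river sand, GGBS — only fly ash. There the 28-day strength contribution constraint is tight.
So fly ash = 2.772 kg.
Hence cost = 0.047·2.772 = £0.13028.

£0.130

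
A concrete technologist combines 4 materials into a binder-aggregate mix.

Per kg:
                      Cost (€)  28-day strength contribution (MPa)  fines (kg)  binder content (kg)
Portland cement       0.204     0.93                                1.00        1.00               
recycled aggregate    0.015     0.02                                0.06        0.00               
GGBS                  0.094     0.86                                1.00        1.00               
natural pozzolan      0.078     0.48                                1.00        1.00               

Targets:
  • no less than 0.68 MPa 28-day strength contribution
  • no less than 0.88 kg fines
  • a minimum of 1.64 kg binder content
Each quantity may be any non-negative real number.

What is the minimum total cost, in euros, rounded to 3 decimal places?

Let x1 = kg of Portland cement, x2 = kg of recycled aggregate, x3 = kg of GGBS, x4 = kg of natural pozzolan.
Minimise 0.204x1 + 0.015x2 + 0.094x3 + 0.078x4 with:
  0.93x1 + 0.02x2 + 0.86x3 + 0.48x4 ≥ 0.68   (28-day strength contribution)
  1x1 + 0.06x2 + 1x3 + 1x4 ≥ 0.88   (fines)
  1x1 + 1x3 + 1x4 ≥ 1.64   (binder content)
  x1, x2, x3, x4 ≥ 0.
The cheapest feasible vertex uses only natural pozzolan; Portland cement, recycled aggregate, GGBS are not used. Binding constraint: binder content.
So natural pozzolan = 1.64 kg.
Total cost: 0.078·1.64 = 0.12792.

€0.128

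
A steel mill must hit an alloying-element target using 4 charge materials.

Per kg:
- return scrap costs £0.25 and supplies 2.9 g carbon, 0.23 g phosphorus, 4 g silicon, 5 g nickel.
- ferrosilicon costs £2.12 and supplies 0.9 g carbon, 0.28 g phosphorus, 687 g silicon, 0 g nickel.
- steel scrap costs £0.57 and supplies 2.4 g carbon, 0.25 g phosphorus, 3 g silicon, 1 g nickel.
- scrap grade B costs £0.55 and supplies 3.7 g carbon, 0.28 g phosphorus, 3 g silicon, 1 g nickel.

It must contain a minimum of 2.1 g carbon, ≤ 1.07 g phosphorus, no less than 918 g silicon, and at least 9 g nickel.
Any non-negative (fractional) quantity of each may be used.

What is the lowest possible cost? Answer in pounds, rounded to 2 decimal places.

This is a linear program. Let x1 = kg of return scrap, x2 = kg of ferrosilicon, x3 = kg of steel scrap, x4 = kg of scrap grade B.
Minimize 0.25x1 + 2.12x2 + 0.57x3 + 0.55x4 with:
  2.9x1 + 0.9x2 + 2.4x3 + 3.7x4 ≥ 2.1   (carbon)
  0.23x1 + 0.28x2 + 0.25x3 + 0.28x4 ≤ 1.07   (phosphorus)
  4x1 + 687x2 + 3x3 + 3x4 ≥ 918   (silicon)
  5x1 + 1x3 + 1x4 ≥ 9   (nickel)
  x1, x2, x3, x4 ≥ 0.
At the optimum only return scrap, ferrosilicon are positive (steel scrap, scrap grade B = 0). The silicon and nickel requirements are met with equality.
Solving gives x1 = 1.8, x2 = 1.326.
Objective = 0.25·1.8 + 2.12·1.326 = 3.2611.

£3.26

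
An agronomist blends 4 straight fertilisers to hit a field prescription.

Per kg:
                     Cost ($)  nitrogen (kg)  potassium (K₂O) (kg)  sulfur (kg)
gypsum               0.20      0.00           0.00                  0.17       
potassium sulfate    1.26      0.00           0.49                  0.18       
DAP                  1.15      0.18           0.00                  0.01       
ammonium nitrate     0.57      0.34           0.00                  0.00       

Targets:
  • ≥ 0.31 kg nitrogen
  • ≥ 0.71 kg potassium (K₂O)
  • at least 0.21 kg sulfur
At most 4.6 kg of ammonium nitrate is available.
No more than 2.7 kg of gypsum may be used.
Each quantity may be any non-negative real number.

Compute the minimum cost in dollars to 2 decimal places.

$2.35

Treat it as an LP. Let x1 = kg of gypsum, x2 = kg of potassium sulfate, x3 = kg of DAP, x4 = kg of ammonium nitrate.
Minimise 0.2x1 + 1.26x2 + 1.15x3 + 0.57x4 subject to:
  0.18x3 + 0.34x4 ≥ 0.31   (nitrogen)
  0.49x2 ≥ 0.71   (potassium (K₂O))
  0.17x1 + 0.18x2 + 0.01x3 ≥ 0.21   (sulfur)
  x4 ≤ 4.6
  x1 ≤ 2.7
  x1, x2, x3, x4 ≥ 0.
At the optimum only potassium sulfate, ammonium nitrate are positive (gypsum, DAP = 0). The nitrogen and potassium (K₂O) requirements are met with equality.
So potassium sulfate = 1.449 kg, ammonium nitrate = 0.9118 kg.
Hence cost = 1.26·1.449 + 0.57·0.9118 = $2.3455.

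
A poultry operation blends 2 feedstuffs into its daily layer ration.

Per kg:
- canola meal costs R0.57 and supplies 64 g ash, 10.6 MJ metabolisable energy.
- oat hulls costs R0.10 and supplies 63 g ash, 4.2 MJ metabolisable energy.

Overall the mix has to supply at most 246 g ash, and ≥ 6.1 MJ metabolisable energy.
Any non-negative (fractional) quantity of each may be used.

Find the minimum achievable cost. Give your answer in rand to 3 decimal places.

Let x1 = kg of canola meal, x2 = kg of oat hulls.
Minimize 0.57x1 + 0.1x2 with:
  64x1 + 63x2 ≤ 246   (ash)
  10.6x1 + 4.2x2 ≥ 6.1   (metabolisable energy)
  x1, x2 ≥ 0.
At the optimum only oat hulls is positive (canola meal = 0). Binding constraint: metabolisable energy.
That vertex is x2 = 1.452.
Objective = 0.1·1.452 = 0.14520.

R0.145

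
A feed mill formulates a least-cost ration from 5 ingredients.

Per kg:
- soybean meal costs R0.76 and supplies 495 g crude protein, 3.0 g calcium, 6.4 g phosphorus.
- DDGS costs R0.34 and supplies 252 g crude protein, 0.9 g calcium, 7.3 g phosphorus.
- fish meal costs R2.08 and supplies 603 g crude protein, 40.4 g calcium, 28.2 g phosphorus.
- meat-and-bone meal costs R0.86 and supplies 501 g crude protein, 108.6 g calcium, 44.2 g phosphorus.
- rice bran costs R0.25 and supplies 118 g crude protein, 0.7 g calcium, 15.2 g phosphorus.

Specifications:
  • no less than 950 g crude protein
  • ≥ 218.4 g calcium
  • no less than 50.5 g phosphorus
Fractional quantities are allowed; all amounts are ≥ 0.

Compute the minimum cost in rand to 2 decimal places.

Treat it as an LP. Let x1 = kg of soybean meal, x2 = kg of DDGS, x3 = kg of fish meal, x4 = kg of meat-and-bone meal, x5 = kg of rice bran.
Minimize 0.76x1 + 0.34x2 + 2.08x3 + 0.86x4 + 0.25x5 subject to:
  495x1 + 252x2 + 603x3 + 501x4 + 118x5 ≥ 950   (crude protein)
  3x1 + 0.9x2 + 40.4x3 + 108.6x4 + 0.7x5 ≥ 218.4   (calcium)
  6.4x1 + 7.3x2 + 28.2x3 + 44.2x4 + 15.2x5 ≥ 50.5   (phosphorus)
  x1, x2, x3, x4, x5 ≥ 0.
The optimal basis is {meat-and-bone meal}; soybean meal, DDGS, fish meal, rice bran drop out. There the calcium constraint is tight.
That vertex is x4 = 2.011.
Total cost: 0.86·2.011 = 1.7295.

R1.73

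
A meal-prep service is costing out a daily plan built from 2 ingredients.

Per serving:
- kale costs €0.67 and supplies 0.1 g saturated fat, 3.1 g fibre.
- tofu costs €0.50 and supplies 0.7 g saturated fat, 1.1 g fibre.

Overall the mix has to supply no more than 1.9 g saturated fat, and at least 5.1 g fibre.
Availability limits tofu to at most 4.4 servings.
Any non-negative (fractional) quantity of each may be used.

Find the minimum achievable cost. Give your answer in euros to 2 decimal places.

€1.10

Let x1 = servings of kale, x2 = servings of tofu.
min 0.67x1 + 0.5x2 s.t.:
  0.1x1 + 0.7x2 ≤ 1.9   (saturated fat)
  3.1x1 + 1.1x2 ≥ 5.1   (fibre)
  x2 ≤ 4.4
  x1, x2 ≥ 0.
At the optimum only kale is positive (tofu = 0). There the fibre constraint is tight.
So kale = 1.645 servings.
Objective = 0.67·1.645 = 1.1022.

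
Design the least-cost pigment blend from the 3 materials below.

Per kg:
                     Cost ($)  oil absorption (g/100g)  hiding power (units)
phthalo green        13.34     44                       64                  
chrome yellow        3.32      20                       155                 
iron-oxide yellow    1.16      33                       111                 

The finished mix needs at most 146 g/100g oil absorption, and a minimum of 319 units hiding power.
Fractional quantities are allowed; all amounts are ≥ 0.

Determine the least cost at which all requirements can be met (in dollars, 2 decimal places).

Let x1 = kg of phthalo green, x2 = kg of chrome yellow, x3 = kg of iron-oxide yellow.
Minimize 13.34x1 + 3.32x2 + 1.16x3 s.t.:
  44x1 + 20x2 + 33x3 ≤ 146   (oil absorption)
  64x1 + 155x2 + 111x3 ≥ 319   (hiding power)
  x1, x2, x3 ≥ 0.
The optimal basis is {iron-oxide yellow}; phthalo green, chrome yellow drop out. There the hiding power constraint is tight.
Solving gives x3 = 2.874.
Objective = 1.16·2.874 = 3.3338.

$3.33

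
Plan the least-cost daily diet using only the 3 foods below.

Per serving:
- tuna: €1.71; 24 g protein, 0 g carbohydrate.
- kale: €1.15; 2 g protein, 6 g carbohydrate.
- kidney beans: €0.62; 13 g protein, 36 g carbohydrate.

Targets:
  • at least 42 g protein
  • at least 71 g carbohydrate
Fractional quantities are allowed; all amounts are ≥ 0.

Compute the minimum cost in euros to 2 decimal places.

€2.00

This is a linear program. Let x1 = servings of tuna, x2 = servings of kale, x3 = servings of kidney beans.
Minimize 1.71x1 + 1.15x2 + 0.62x3 with:
  24x1 + 2x2 + 13x3 ≥ 42   (protein)
  6x2 + 36x3 ≥ 71   (carbohydrate)
  x1, x2, x3 ≥ 0.
The minimum-cost mix takes nothing from tuna, kale — only kidney beans. There the protein constraint is tight.
Solving gives x3 = 3.231.
Total cost: 0.62·3.231 = 2.0032.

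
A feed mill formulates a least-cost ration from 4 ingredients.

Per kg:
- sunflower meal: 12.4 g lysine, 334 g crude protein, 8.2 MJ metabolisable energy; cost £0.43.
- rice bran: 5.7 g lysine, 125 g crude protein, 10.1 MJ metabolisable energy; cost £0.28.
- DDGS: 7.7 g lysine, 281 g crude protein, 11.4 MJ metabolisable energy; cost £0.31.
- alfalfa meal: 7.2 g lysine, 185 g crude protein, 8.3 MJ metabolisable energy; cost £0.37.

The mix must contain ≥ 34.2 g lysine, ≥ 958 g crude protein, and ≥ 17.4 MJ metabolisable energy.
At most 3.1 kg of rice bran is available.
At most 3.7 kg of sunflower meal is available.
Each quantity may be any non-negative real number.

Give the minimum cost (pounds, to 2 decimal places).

£1.21

Let x1 = kg of sunflower meal, x2 = kg of rice bran, x3 = kg of DDGS, x4 = kg of alfalfa meal.
Minimize 0.43x1 + 0.28x2 + 0.31x3 + 0.37x4 subject to:
  12.4x1 + 5.7x2 + 7.7x3 + 7.2x4 ≥ 34.2   (lysine)
  334x1 + 125x2 + 281x3 + 185x4 ≥ 958   (crude protein)
  8.2x1 + 10.1x2 + 11.4x3 + 8.3x4 ≥ 17.4   (metabolisable energy)
  x2 ≤ 3.1
  x1 ≤ 3.7
  x1, x2, x3, x4 ≥ 0.
At the optimum only sunflower meal, DDGS are positive (rice bran, alfalfa meal = 0). The lysine and crude protein requirements are met with equality.
That vertex is x1 = 2.448, x3 = 0.5001.
Hence cost = 0.43·2.448 + 0.31·0.5001 = £1.2077.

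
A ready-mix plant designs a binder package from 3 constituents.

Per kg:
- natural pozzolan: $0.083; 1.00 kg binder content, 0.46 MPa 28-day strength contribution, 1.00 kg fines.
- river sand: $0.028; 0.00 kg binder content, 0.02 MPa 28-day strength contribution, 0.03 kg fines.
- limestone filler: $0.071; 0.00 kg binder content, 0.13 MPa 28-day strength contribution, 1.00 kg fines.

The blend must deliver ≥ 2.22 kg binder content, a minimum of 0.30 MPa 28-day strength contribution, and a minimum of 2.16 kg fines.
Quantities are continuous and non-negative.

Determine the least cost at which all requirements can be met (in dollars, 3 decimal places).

Let x1 = kg of natural pozzolan, x2 = kg of river sand, x3 = kg of limestone filler.
Minimize 0.083x1 + 0.028x2 + 0.071x3 s.t.:
  1x1 ≥ 2.22   (binder content)
  0.46x1 + 0.02x2 + 0.13x3 ≥ 0.3   (28-day strength contribution)
  1x1 + 0.03x2 + 1x3 ≥ 2.16   (fines)
  x1, x2, x3 ≥ 0.
The optimal basis is {natural pozzolan}; river sand, limestone filler drop out. The binder content requirement is met with equality.
So natural pozzolan = 2.22 kg.
Total cost: 0.083·2.22 = 0.18426.

$0.184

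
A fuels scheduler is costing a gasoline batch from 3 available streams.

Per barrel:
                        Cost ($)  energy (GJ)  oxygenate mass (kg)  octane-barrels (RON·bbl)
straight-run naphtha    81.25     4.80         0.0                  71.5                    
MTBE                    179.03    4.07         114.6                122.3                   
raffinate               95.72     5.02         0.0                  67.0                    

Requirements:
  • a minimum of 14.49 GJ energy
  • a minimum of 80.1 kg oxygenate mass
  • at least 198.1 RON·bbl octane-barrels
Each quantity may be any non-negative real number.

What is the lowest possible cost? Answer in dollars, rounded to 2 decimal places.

This is a linear program. Let x1 = barrels of straight-run naphtha, x2 = barrels of MTBE, x3 = barrels of raffinate.
Minimize 81.25x1 + 179.03x2 + 95.72x3 with:
  4.8x1 + 4.07x2 + 5.02x3 ≥ 14.49   (energy)
  114.6x2 ≥ 80.1   (oxygenate mass)
  71.5x1 + 122.3x2 + 67x3 ≥ 198.1   (octane-barrels)
  x1, x2, x3 ≥ 0.
At the optimum only straight-run naphtha, MTBE are positive (raffinate = 0). There the energy and oxygenate mass constraints are tight.
That vertex is x1 = 2.426, x2 = 0.699.
Total cost: 81.25·2.426 + 179.03·0.699 = 322.2545.

$322.25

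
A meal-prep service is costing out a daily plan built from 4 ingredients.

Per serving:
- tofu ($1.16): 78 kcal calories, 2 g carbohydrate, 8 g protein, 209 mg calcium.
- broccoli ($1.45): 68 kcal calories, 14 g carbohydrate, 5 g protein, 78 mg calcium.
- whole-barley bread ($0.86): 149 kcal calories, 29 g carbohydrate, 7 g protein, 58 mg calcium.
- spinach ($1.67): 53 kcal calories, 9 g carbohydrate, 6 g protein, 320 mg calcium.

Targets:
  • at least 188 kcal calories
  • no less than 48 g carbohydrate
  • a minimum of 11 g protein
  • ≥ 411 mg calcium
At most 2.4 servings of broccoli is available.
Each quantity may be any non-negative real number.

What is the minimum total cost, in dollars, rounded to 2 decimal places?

$2.89

Set it up as a linear program. Let x1 = servings of tofu, x2 = servings of broccoli, x3 = servings of whole-barley bread, x4 = servings of spinach.
Minimise 1.16x1 + 1.45x2 + 0.86x3 + 1.67x4 subject to:
  78x1 + 68x2 + 149x3 + 53x4 ≥ 188   (calories)
  2x1 + 14x2 + 29x3 + 9x4 ≥ 48   (carbohydrate)
  8x1 + 5x2 + 7x3 + 6x4 ≥ 11   (protein)
  209x1 + 78x2 + 58x3 + 320x4 ≥ 411   (calcium)
  x2 ≤ 2.4
  x1, x2, x3, x4 ≥ 0.
The minimum-cost mix takes nothing from tofu, broccoli — only whole-barley bread, spinach. There the carbohydrate and calcium constraints are tight.
Optimal quantities: whole-barley bread = 1.331 servings, spinach = 1.043 servings.
Hence cost = 0.86·1.331 + 1.67·1.043 = $2.8865.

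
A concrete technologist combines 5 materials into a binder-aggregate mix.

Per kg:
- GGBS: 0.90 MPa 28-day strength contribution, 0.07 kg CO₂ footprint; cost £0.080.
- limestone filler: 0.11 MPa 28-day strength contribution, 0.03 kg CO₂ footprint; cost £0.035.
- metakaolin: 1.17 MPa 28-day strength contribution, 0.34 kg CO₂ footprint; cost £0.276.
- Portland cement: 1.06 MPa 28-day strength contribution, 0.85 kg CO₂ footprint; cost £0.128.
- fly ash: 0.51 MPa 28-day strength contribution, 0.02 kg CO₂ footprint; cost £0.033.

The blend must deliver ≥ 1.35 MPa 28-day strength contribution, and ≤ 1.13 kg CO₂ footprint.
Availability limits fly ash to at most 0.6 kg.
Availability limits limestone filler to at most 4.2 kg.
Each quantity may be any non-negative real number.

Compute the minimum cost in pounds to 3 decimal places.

£0.113

Let x1 = kg of GGBS, x2 = kg of limestone filler, x3 = kg of metakaolin, x4 = kg of Portland cement, x5 = kg of fly ash.
Minimise 0.08x1 + 0.035x2 + 0.276x3 + 0.128x4 + 0.033x5 subject to:
  0.9x1 + 0.11x2 + 1.17x3 + 1.06x4 + 0.51x5 ≥ 1.35   (28-day strength contribution)
  0.07x1 + 0.03x2 + 0.34x3 + 0.85x4 + 0.02x5 ≤ 1.13   (CO₂ footprint)
  x5 ≤ 0.6
  x2 ≤ 4.2
  x1, x2, x3, x4, x5 ≥ 0.
The minimum-cost mix takes nothing from limestone filler, metakaolin, Portland cement — only GGBS, fly ash. The 28-day strength contribution and the fly ash cap requirements are met with equality.
Solving gives x1 = 1.16, x5 = 0.6.
Cost = 0.08·1.16 + 0.033·0.6 = 0.11260.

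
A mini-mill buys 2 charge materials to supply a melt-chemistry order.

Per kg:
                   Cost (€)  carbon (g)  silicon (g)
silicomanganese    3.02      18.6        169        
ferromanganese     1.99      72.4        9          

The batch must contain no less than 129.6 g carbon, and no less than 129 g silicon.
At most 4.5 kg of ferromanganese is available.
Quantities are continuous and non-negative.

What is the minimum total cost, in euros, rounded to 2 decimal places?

€5.26

Set it up as a linear program. Let x1 = kg of silicomanganese, x2 = kg of ferromanganese.
Minimize 3.02x1 + 1.99x2 subject to:
  18.6x1 + 72.4x2 ≥ 129.6   (carbon)
  169x1 + 9x2 ≥ 129   (silicon)
  x2 ≤ 4.5
  x1, x2 ≥ 0.
Both inputs are positive at the optimum. Binding constraints: carbon and silicon.
So silicomanganese = 0.6773 kg, ferromanganese = 1.616 kg.
Hence cost = 3.02·0.6773 + 1.99·1.616 = €5.2613.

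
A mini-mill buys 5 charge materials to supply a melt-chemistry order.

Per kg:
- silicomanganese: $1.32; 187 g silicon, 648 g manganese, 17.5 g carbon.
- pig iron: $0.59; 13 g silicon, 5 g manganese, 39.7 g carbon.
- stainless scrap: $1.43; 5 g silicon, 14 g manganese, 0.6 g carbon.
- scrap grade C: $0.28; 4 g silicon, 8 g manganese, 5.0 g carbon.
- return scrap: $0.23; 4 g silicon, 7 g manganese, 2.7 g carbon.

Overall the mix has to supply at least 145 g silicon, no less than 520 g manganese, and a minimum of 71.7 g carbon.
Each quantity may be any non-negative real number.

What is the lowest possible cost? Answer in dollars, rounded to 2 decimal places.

Set it up as a linear program. Let x1 = kg of silicomanganese, x2 = kg of pig iron, x3 = kg of stainless scrap, x4 = kg of scrap grade C, x5 = kg of return scrap.
min 1.32x1 + 0.59x2 + 1.43x3 + 0.28x4 + 0.23x5 subject to:
  187x1 + 13x2 + 5x3 + 4x4 + 4x5 ≥ 145   (silicon)
  648x1 + 5x2 + 14x3 + 8x4 + 7x5 ≥ 520   (manganese)
  17.5x1 + 39.7x2 + 0.6x3 + 5x4 + 2.7x5 ≥ 71.7   (carbon)
  x1, x2, x3, x4, x5 ≥ 0.
The minimum-cost mix takes nothing from stainless scrap, scrap grade C, return scrap — only silicomanganese, pig iron. Binding constraints: manganese and carbon.
That vertex is x1 = 0.7912, x2 = 1.457.
Hence cost = 1.32·0.7912 + 0.59·1.457 = $1.9040.

$1.90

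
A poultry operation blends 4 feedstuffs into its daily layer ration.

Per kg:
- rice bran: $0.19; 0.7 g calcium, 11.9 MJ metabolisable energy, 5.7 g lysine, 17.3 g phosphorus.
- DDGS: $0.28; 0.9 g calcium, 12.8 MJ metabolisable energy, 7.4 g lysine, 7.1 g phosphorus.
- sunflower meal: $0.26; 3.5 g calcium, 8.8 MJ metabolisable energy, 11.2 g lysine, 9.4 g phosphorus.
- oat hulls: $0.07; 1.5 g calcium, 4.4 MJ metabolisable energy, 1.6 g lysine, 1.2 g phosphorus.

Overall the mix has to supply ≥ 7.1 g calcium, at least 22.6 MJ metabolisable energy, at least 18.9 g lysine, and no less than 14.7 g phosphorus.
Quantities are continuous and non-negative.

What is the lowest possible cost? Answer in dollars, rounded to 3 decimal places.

Set it up as a linear program. Let x1 = kg of rice bran, x2 = kg of DDGS, x3 = kg of sunflower meal, x4 = kg of oat hulls.
min 0.19x1 + 0.28x2 + 0.26x3 + 0.07x4 s.t.:
  0.7x1 + 0.9x2 + 3.5x3 + 1.5x4 ≥ 7.1   (calcium)
  11.9x1 + 12.8x2 + 8.8x3 + 4.4x4 ≥ 22.6   (metabolisable energy)
  5.7x1 + 7.4x2 + 11.2x3 + 1.6x4 ≥ 18.9   (lysine)
  17.3x1 + 7.1x2 + 9.4x3 + 1.2x4 ≥ 14.7   (phosphorus)
  x1, x2, x3, x4 ≥ 0.
The cheapest feasible vertex uses only rice bran, sunflower meal, oat hulls; DDGS is not used. There the calcium, metabolisable energy, lysine constraints are tight.
So rice bran = 0.3695 kg, sunflower meal = 1.272 kg, oat hulls = 1.593 kg.
Total cost: 0.19·0.3695 + 0.26·1.272 + 0.07·1.593 = 0.51244.

$0.512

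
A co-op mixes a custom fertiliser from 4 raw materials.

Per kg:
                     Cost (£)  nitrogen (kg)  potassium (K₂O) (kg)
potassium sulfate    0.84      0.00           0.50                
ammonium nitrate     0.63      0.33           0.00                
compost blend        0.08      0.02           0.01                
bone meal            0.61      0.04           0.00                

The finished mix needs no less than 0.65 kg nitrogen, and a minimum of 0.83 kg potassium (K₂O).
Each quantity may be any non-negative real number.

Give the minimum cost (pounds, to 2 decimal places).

£2.64

Let x1 = kg of potassium sulfate, x2 = kg of ammonium nitrate, x3 = kg of compost blend, x4 = kg of bone meal.
Minimise 0.84x1 + 0.63x2 + 0.08x3 + 0.61x4 s.t.:
  0.33x2 + 0.02x3 + 0.04x4 ≥ 0.65   (nitrogen)
  0.5x1 + 0.01x3 ≥ 0.83   (potassium (K₂O))
  x1, x2, x3, x4 ≥ 0.
The cheapest feasible vertex uses only potassium sulfate, ammonium nitrate; compost blend, bone meal are not used. Binding constraints: nitrogen and potassium (K₂O).
So potassium sulfate = 1.66 kg, ammonium nitrate = 1.97 kg.
Cost = 0.84·1.66 + 0.63·1.97 = 2.6355.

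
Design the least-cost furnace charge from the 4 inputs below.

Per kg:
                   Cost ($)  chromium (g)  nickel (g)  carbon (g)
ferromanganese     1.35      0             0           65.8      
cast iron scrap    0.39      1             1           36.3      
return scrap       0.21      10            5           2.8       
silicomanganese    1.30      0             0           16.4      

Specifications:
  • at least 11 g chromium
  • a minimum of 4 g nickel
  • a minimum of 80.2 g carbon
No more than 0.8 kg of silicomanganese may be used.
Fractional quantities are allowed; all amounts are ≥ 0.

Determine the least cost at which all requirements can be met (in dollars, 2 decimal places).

$1.02

This is a linear program. Let x1 = kg of ferromanganese, x2 = kg of cast iron scrap, x3 = kg of return scrap, x4 = kg of silicomanganese.
Minimise 1.35x1 + 0.39x2 + 0.21x3 + 1.3x4 s.t.:
  1x2 + 10x3 ≥ 11   (chromium)
  1x2 + 5x3 ≥ 4   (nickel)
  65.8x1 + 36.3x2 + 2.8x3 + 16.4x4 ≥ 80.2   (carbon)
  x4 ≤ 0.8
  x1, x2, x3, x4 ≥ 0.
At the optimum only cast iron scrap, return scrap are positive (ferromanganese, silicomanganese = 0). The chromium and carbon requirements are met with equality.
Solving gives x2 = 2.141, x3 = 0.8859.
Objective = 0.39·2.141 + 0.21·0.8859 = 1.0210.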